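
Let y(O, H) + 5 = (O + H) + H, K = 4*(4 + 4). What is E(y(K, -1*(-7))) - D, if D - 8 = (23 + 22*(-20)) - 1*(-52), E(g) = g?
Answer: 398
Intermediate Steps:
K = 32 (K = 4*8 = 32)
y(O, H) = -5 + O + 2*H (y(O, H) = -5 + ((O + H) + H) = -5 + ((H + O) + H) = -5 + (O + 2*H) = -5 + O + 2*H)
D = -357 (D = 8 + ((23 + 22*(-20)) - 1*(-52)) = 8 + ((23 - 440) + 52) = 8 + (-417 + 52) = 8 - 365 = -357)
E(y(K, -1*(-7))) - D = (-5 + 32 + 2*(-1*(-7))) - 1*(-357) = (-5 + 32 + 2*7) + 357 = (-5 + 32 + 14) + 357 = 41 + 357 = 398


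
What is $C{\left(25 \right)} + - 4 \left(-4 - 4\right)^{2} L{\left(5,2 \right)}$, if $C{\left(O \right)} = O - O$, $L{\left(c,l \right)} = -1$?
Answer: $256$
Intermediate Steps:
$C{\left(O \right)} = 0$
$C{\left(25 \right)} + - 4 \left(-4 - 4\right)^{2} L{\left(5,2 \right)} = 0 + - 4 \left(-4 - 4\right)^{2} \left(-1\right) = 0 + - 4 \left(-8\right)^{2} \left(-1\right) = 0 + \left(-4\right) 64 \left(-1\right) = 0 - -256 = 0 + 256 = 256$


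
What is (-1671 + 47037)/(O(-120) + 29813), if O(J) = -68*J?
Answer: 45366/37973 ≈ 1.1947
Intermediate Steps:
(-1671 + 47037)/(O(-120) + 29813) = (-1671 + 47037)/(-68*(-120) + 29813) = 45366/(8160 + 29813) = 45366/37973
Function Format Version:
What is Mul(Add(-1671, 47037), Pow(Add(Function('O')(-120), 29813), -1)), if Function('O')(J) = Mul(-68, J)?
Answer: Rational(45366, 37973) ≈ 1.1947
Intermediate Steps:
Mul(Add(-1671, 47037), Pow(Add(Function('O')(-120), 29813), -1)) = Mul(Add(-1671, 47037), Pow(Add(Mul(-68, -120), 29813), -1)) = Mul(45366, Pow(Add(8160, 29813), -1)) = Mul(45366, Pow(37973, -1)) = Mul(45366, Rational(1, 37973)) = Rational(45366, 37973)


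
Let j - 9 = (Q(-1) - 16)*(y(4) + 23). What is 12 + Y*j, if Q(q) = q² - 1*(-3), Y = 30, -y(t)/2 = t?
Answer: -5118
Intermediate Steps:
y(t) = -2*t
Q(q) = 3 + q² (Q(q) = q² + 3 = 3 + q²)
j = -171 (j = 9 + ((3 + (-1)²) - 16)*(-2*4 + 23) = 9 + ((3 + 1) - 16)*(-8 + 23) = 9 + (4 - 16)*15 = 9 - 12*15 = 9 - 180 = -171)
12 + Y*j = 12 + 30*(-171) = 12 - 5130 = -5118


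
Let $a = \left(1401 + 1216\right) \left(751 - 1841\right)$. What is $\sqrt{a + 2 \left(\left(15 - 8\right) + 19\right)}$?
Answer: $3 i \sqrt{316942} \approx 1688.9 i$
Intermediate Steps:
$a = -2852530$ ($a = 2617 \left(-1090\right) = -2852530$)
$\sqrt{a + 2 \left(\left(15 - 8\right) + 19\right)} = \sqrt{-2852530 + 2 \left(\left(15 - 8\right) + 19\right)} = \sqrt{-2852530 + 2 \left(7 + 19\right)} = \sqrt{-2852530 + 2 \cdot 26} = \sqrt{-2852530 + 52} = \sqrt{-2852478} = 3 i \sqrt{316942}$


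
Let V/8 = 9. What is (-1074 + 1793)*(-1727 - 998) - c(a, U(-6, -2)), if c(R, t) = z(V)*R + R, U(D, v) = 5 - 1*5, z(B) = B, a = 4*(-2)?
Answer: -1958691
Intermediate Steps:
V = 72 (V = 8*9 = 72)
a = -8
U(D, v) = 0 (U(D, v) = 5 - 5 = 0)
c(R, t) = 73*R (c(R, t) = 72*R + R = 73*R)
(-1074 + 1793)*(-1727 - 998) - c(a, U(-6, -2)) = (-1074 + 1793)*(-1727 - 998) - 73*(-8) = 719*(-2725) - 1*(-584) = -1959275 + 584 = -1958691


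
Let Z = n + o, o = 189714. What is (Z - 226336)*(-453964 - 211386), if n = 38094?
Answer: -979395200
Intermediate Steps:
Z = 227808 (Z = 38094 + 189714 = 227808)
(Z - 226336)*(-453964 - 211386) = (227808 - 226336)*(-453964 - 211386) = 1472*(-665350) = -979395200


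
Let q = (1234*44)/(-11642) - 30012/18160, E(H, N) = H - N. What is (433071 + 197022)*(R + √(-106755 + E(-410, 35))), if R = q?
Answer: -105179460490119/26427340 + 25203720*I*√67 ≈ -3.9799e+6 + 2.063e+8*I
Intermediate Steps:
q = -166926883/26427340 (q = 54296*(-1/11642) - 30012*1/18160 = -27148/5821 - 7503/4540 = -166926883/26427340 ≈ -6.3164)
R = -166926883/26427340 ≈ -6.3164
(433071 + 197022)*(R + √(-106755 + E(-410, 35))) = (433071 + 197022)*(-166926883/26427340 + √(-106755 + (-410 - 1*35))) = 630093*(-166926883/26427340 + √(-106755 + (-410 - 35))) = 630093*(-166926883/26427340 + √(-106755 - 445)) = 630093*(-166926883/26427340 + √(-107200)) = 630093*(-166926883/26427340 + 40*I*√67) = -105179460490119/26427340 + 25203720*I*√67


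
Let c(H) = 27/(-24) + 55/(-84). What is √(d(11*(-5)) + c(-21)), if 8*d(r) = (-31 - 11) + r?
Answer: 2*I*√1533/21 ≈ 3.7289*I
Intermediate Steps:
c(H) = -299/168 (c(H) = 27*(-1/24) + 55*(-1/84) = -9/8 - 55/84 = -299/168)
d(r) = -21/4 + r/8 (d(r) = ((-31 - 11) + r)/8 = (-42 + r)/8 = -21/4 + r/8)
√(d(11*(-5)) + c(-21)) = √((-21/4 + (11*(-5))/8) - 299/168) = √((-21/4 + (⅛)*(-55)) - 299/168) = √((-21/4 - 55/8) - 299/168) = √(-97/8 - 299/168) = √(-292/21) = 2*I*√1533/21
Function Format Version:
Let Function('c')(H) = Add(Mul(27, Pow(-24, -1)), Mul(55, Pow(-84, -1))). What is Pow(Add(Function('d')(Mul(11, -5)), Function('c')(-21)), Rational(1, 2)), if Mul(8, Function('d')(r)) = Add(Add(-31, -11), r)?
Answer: Mul(Rational(2, 21), I, Pow(1533, Rational(1, 2))) ≈ Mul(3.7289, I)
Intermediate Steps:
Function('c')(H) = Rational(-299, 168) (Function('c')(H) = Add(Mul(27, Rational(-1, 24)), Mul(55, Rational(-1, 84))) = Add(Rational(-9, 8), Rational(-55, 84)) = Rational(-299, 168))
Function('d')(r) = Add(Rational(-21, 4), Mul(Rational(1, 8), r)) (Function('d')(r) = Mul(Rational(1, 8), Add(Add(-31, -11), r)) = Mul(Rational(1, 8), Add(-42, r)) = Add(Rational(-21, 4), Mul(Rational(1, 8), r)))
Pow(Add(Function('d')(Mul(11, -5)), Function('c')(-21)), Rational(1, 2)) = Pow(Add(Add(Rational(-21, 4), Mul(Rational(1, 8), Mul(11, -5))), Rational(-299, 168)), Rational(1, 2)) = Pow(Add(Add(Rational(-21, 4), Mul(Rational(1, 8), -55)), Rational(-299, 168)), Rational(1, 2)) = Pow(Add(Add(Rational(-21, 4), Rational(-55, 8)), Rational(-299, 168)), Rational(1, 2)) = Pow(Add(Rational(-97, 8), Rational(-299, 168)), Rational(1, 2)) = Pow(Rational(-292, 21), Rational(1, 2)) = Mul(Rational(2, 21), I, Pow(1533, Rational(1, 2)))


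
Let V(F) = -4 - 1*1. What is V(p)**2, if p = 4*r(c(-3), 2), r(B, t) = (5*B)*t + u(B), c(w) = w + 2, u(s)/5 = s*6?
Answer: 25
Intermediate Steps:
u(s) = 30*s (u(s) = 5*(s*6) = 5*(6*s) = 30*s)
c(w) = 2 + w
r(B, t) = 30*B + 5*B*t (r(B, t) = (5*B)*t + 30*B = 5*B*t + 30*B = 30*B + 5*B*t)
p = -160 (p = 4*(5*(2 - 3)*(6 + 2)) = 4*(5*(-1)*8) = 4*(-40) = -160)
V(F) = -5 (V(F) = -4 - 1 = -5)
V(p)**2 = (-5)**2 = 25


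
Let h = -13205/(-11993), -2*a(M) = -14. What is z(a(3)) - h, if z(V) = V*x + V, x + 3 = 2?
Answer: -13205/11993 ≈ -1.1011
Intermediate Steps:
x = -1 (x = -3 + 2 = -1)
a(M) = 7 (a(M) = -½*(-14) = 7)
h = 13205/11993 (h = -13205*(-1/11993) = 13205/11993 ≈ 1.1011)
z(V) = 0 (z(V) = V*(-1) + V = -V + V = 0)
z(a(3)) - h = 0 - 1*13205/11993 = 0 - 13205/11993 = -13205/11993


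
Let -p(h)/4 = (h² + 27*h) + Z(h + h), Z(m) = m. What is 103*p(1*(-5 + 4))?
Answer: 11536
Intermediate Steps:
p(h) = -116*h - 4*h² (p(h) = -4*((h² + 27*h) + (h + h)) = -4*((h² + 27*h) + 2*h) = -4*(h² + 29*h) = -116*h - 4*h²)
103*p(1*(-5 + 4)) = 103*(4*(1*(-5 + 4))*(-29 - (-5 + 4))) = 103*(4*(1*(-1))*(-29 - (-1))) = 103*(4*(-1)*(-29 - 1*(-1))) = 103*(4*(-1)*(-29 + 1)) = 103*(4*(-1)*(-28)) = 103*112 = 11536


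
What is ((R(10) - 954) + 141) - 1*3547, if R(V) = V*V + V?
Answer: -4250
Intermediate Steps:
R(V) = V + V² (R(V) = V² + V = V + V²)
((R(10) - 954) + 141) - 1*3547 = ((10*(1 + 10) - 954) + 141) - 1*3547 = ((10*11 - 954) + 141) - 3547 = ((110 - 954) + 141) - 3547 = (-844 + 141) - 3547 = -703 - 3547 = -4250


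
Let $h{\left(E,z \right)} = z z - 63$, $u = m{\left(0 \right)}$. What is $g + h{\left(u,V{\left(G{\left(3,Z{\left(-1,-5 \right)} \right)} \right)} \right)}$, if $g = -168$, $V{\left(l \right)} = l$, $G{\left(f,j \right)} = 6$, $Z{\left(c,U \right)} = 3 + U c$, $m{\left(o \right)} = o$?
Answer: $-195$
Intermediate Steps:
$u = 0$
$h{\left(E,z \right)} = -63 + z^{2}$ ($h{\left(E,z \right)} = z^{2} - 63 = -63 + z^{2}$)
$g + h{\left(u,V{\left(G{\left(3,Z{\left(-1,-5 \right)} \right)} \right)} \right)} = -168 - \left(63 - 6^{2}\right) = -168 + \left(-63 + 36\right) = -168 - 27 = -195$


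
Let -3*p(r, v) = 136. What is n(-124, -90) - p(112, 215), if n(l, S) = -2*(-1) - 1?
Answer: 139/3 ≈ 46.333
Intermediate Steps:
p(r, v) = -136/3 (p(r, v) = -1/3*136 = -136/3)
n(l, S) = 1 (n(l, S) = 2 - 1 = 1)
n(-124, -90) - p(112, 215) = 1 - 1*(-136/3) = 1 + 136/3 = 139/3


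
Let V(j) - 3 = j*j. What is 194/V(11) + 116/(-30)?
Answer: -2141/930 ≈ -2.3022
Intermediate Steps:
V(j) = 3 + j**2 (V(j) = 3 + j*j = 3 + j**2)
194/V(11) + 116/(-30) = 194/(3 + 11**2) + 116/(-30) = 194/(3 + 121) + 116*(-1/30) = 194/124 - 58/15 = 194*(1/124) - 58/15 = 97/62 - 58/15 = -2141/930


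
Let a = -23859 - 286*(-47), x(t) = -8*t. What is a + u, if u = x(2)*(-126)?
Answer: -8401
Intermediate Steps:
u = 2016 (u = -8*2*(-126) = -16*(-126) = 2016)
a = -10417 (a = -23859 - 1*(-13442) = -23859 + 13442 = -10417)
a + u = -10417 + 2016 = -8401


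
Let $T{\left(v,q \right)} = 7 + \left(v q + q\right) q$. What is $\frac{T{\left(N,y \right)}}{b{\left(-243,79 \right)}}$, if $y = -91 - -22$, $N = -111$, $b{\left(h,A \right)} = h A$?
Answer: $\frac{523703}{19197} \approx 27.28$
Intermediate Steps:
$b{\left(h,A \right)} = A h$
$y = -69$ ($y = -91 + 22 = -69$)
$T{\left(v,q \right)} = 7 + q \left(q + q v\right)$ ($T{\left(v,q \right)} = 7 + \left(q v + q\right) q = 7 + \left(q + q v\right) q = 7 + q \left(q + q v\right)$)
$\frac{T{\left(N,y \right)}}{b{\left(-243,79 \right)}} = \frac{7 + \left(-69\right)^{2} - 111 \left(-69\right)^{2}}{79 \left(-243\right)} = \frac{7 + 4761 - 528471}{-19197} = \left(7 + 4761 - 528471\right) \left(- \frac{1}{19197}\right) = \left(-523703\right) \left(- \frac{1}{19197}\right) = \frac{523703}{19197}$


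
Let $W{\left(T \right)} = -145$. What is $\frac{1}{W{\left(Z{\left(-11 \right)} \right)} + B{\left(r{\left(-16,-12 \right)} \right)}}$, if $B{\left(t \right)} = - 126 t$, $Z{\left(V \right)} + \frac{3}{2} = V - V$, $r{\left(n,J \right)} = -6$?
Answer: $\frac{1}{611} \approx 0.0016367$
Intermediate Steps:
$Z{\left(V \right)} = - \frac{3}{2}$ ($Z{\left(V \right)} = - \frac{3}{2} + \left(V - V\right) = - \frac{3}{2} + 0 = - \frac{3}{2}$)
$\frac{1}{W{\left(Z{\left(-11 \right)} \right)} + B{\left(r{\left(-16,-12 \right)} \right)}} = \frac{1}{-145 - -756} = \frac{1}{-145 + 756} = \frac{1}{611}$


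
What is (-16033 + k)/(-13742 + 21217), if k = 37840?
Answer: 21807/7475 ≈ 2.9173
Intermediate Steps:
(-16033 + k)/(-13742 + 21217) = (-16033 + 37840)/(-13742 + 21217) = 21807/7475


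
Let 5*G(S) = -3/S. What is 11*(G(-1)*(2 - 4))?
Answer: -66/5 ≈ -13.200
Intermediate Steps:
G(S) = -3/(5*S) (G(S) = (-3/S)/5 = -3/(5*S))
11*(G(-1)*(2 - 4)) = 11*((-3/5/(-1))*(2 - 4)) = 11*(-3/5*(-1)*(-2)) = 11*((3/5)*(-2)) = 11*(-6/5) = -66/5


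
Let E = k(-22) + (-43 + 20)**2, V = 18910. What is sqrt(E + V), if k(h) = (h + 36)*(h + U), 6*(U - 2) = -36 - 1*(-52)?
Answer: sqrt(172767)/3 ≈ 138.55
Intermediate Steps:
U = 14/3 (U = 2 + (-36 - 1*(-52))/6 = 2 + (-36 + 52)/6 = 2 + (1/6)*16 = 2 + 8/3 = 14/3 ≈ 4.6667)
k(h) = (36 + h)*(14/3 + h) (k(h) = (h + 36)*(h + 14/3) = (36 + h)*(14/3 + h))
E = 859/3 (E = (168 + (-22)**2 + (122/3)*(-22)) + (-43 + 20)**2 = (168 + 484 - 2684/3) + (-23)**2 = -728/3 + 529 = 859/3 ≈ 286.33)
sqrt(E + V) = sqrt(859/3 + 18910) = sqrt(57589/3) = sqrt(172767)/3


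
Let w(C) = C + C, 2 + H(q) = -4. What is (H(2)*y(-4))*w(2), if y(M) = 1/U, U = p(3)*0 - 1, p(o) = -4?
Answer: 24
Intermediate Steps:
H(q) = -6 (H(q) = -2 - 4 = -6)
w(C) = 2*C
U = -1 (U = -4*0 - 1 = 0 - 1 = -1)
y(M) = -1 (y(M) = 1/(-1) = -1)
(H(2)*y(-4))*w(2) = (-6*(-1))*(2*2) = 6*4 = 24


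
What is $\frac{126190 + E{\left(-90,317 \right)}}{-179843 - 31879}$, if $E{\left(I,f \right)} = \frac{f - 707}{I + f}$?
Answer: $- \frac{14322370}{24030447} \approx -0.59601$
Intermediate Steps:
$E{\left(I,f \right)} = \frac{-707 + f}{I + f}$
$\frac{126190 + E{\left(-90,317 \right)}}{-179843 - 31879} = \frac{126190 + \frac{-707 + 317}{-90 + 317}}{-179843 - 31879} = \frac{126190 + \frac{1}{227} \left(-390\right)}{-211722} = \left(126190 + \frac{1}{227} \left(-390\right)\right) \left(- \frac{1}{211722}\right) = \left(126190 - \frac{390}{227}\right) \left(- \frac{1}{211722}\right) = \frac{28644740}{227} \left(- \frac{1}{211722}\right) = - \frac{14322370}{24030447}$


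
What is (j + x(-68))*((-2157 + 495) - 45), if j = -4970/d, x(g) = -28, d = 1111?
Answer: 61585146/1111 ≈ 55432.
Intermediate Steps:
j = -4970/1111 ≈ -4.4734
(j + x(-68))*((-2157 + 495) - 45) = (-4970/1111 - 28)*((-2157 + 495) - 45) = -36078*(-1662 - 45)/1111 = -36078/1111*(-1707) = 61585146/1111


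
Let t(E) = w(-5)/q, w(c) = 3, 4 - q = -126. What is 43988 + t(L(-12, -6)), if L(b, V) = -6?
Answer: 5718443/130 ≈ 43988.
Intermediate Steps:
q = 130 (q = 4 - 1*(-126) = 4 + 126 = 130)
t(E) = 3/130
43988 + t(L(-12, -6)) = 43988 + 3/130 = 5718443/130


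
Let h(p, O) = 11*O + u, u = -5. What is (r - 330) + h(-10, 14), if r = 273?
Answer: 92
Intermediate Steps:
h(p, O) = -5 + 11*O (h(p, O) = 11*O - 5 = -5 + 11*O)
(r - 330) + h(-10, 14) = (273 - 330) + (-5 + 11*14) = -57 + (-5 + 154) = -57 + 149 = 92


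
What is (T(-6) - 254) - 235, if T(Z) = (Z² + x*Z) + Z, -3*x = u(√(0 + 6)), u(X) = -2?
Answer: -463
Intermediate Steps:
x = ⅔ (x = -⅓*(-2) = ⅔ ≈ 0.66667)
T(Z) = Z² + 5*Z/3 (T(Z) = (Z² + 2*Z/3) + Z = Z² + 5*Z/3)
(T(-6) - 254) - 235 = ((⅓)*(-6)*(5 + 3*(-6)) - 254) - 235 = ((⅓)*(-6)*(5 - 18) - 254) - 235 = ((⅓)*(-6)*(-13) - 254) - 235 = (26 - 254) - 235 = -228 - 235 = -463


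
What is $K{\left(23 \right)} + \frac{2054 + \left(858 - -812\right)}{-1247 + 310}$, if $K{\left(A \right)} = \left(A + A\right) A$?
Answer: $\frac{987622}{937} \approx 1054.0$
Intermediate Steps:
$K{\left(A \right)} = 2 A^{2}$ ($K{\left(A \right)} = 2 A A = 2 A^{2}$)
$K{\left(23 \right)} + \frac{2054 + \left(858 - -812\right)}{-1247 + 310} = 2 \cdot 23^{2} + \frac{2054 + \left(858 - -812\right)}{-1247 + 310} = 2 \cdot 529 + \frac{2054 + \left(858 + 812\right)}{-937} = 1058 + \left(2054 + 1670\right) \left(- \frac{1}{937}\right) = 1058 + 3724 \left(- \frac{1}{937}\right) = 1058 - \frac{3724}{937} = \frac{987622}{937}$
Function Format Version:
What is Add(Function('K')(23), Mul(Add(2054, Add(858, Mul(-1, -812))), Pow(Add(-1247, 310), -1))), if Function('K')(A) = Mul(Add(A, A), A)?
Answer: Rational(987622, 937) ≈ 1054.0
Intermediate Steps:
Function('K')(A) = Mul(2, Pow(A, 2)) (Function('K')(A) = Mul(Mul(2, A), A) = Mul(2, Pow(A, 2)))
Add(Function('K')(23), Mul(Add(2054, Add(858, Mul(-1, -812))), Pow(Add(-1247, 310), -1))) = Add(Mul(2, Pow(23, 2)), Mul(Add(2054, Add(858, Mul(-1, -812))), Pow(Add(-1247, 310), -1))) = Add(Mul(2, 529), Mul(Add(2054, Add(858, 812)), Pow(-937, -1))) = Add(1058, Mul(Add(2054, 1670), Rational(-1, 937))) = Add(1058, Mul(3724, Rational(-1, 937))) = Add(1058, Rational(-3724, 937)) = Rational(987622, 937)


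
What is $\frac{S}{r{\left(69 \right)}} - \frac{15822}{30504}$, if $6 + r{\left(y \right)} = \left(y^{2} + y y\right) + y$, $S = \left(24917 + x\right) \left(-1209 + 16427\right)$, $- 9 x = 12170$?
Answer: $\frac{16408276233091}{438571260} \approx 37413.0$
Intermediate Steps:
$x = - \frac{12170}{9}$ ($x = \left(- \frac{1}{9}\right) 12170 = - \frac{12170}{9} \approx -1352.2$)
$S = \frac{3227479094}{9}$ ($S = \left(24917 - \frac{12170}{9}\right) \left(-1209 + 16427\right) = \frac{212083}{9} \cdot 15218 = \frac{3227479094}{9} \approx 3.5861 \cdot 10^{8}$)
$r{\left(y \right)} = -6 + y + 2 y^{2}$ ($r{\left(y \right)} = -6 + \left(\left(y^{2} + y y\right) + y\right) = -6 + \left(\left(y^{2} + y^{2}\right) + y\right) = -6 + \left(2 y^{2} + y\right) = -6 + \left(y + 2 y^{2}\right) = -6 + y + 2 y^{2}$)
$\frac{S}{r{\left(69 \right)}} - \frac{15822}{30504} = \frac{3227479094}{9 \left(-6 + 69 + 2 \cdot 69^{2}\right)} - \frac{15822}{30504} = \frac{3227479094}{9 \left(-6 + 69 + 2 \cdot 4761\right)} - \frac{2637}{5084} = \frac{3227479094}{9 \left(-6 + 69 + 9522\right)} - \frac{2637}{5084} = \frac{3227479094}{9 \cdot 9585} - \frac{2637}{5084} = \frac{3227479094}{9} \cdot \frac{1}{9585} - \frac{2637}{5084} = \frac{3227479094}{86265} - \frac{2637}{5084} = \frac{16408276233091}{438571260}$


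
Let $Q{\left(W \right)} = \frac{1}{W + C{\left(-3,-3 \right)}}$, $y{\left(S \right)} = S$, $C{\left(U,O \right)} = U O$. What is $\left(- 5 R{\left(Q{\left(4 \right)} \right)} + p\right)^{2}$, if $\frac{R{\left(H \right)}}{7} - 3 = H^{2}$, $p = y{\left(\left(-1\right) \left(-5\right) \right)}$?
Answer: $\frac{286794225}{28561} \approx 10041.0$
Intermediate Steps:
$C{\left(U,O \right)} = O U$
$p = 5$ ($p = \left(-1\right) \left(-5\right) = 5$)
$Q{\left(W \right)} = \frac{1}{9 + W}$ ($Q{\left(W \right)} = \frac{1}{W - -9} = \frac{1}{W + 9} = \frac{1}{9 + W}$)
$R{\left(H \right)} = 21 + 7 H^{2}$
$\left(- 5 R{\left(Q{\left(4 \right)} \right)} + p\right)^{2} = \left(- 5 \left(21 + 7 \left(\frac{1}{9 + 4}\right)^{2}\right) + 5\right)^{2} = \left(- 5 \left(21 + 7 \left(\frac{1}{13}\right)^{2}\right) + 5\right)^{2} = \left(- 5 \left(21 + \frac{7}{169}\right) + 5\right)^{2} = \left(\left(-5\right) \frac{3556}{169} + 5\right)^{2} = \left(- \frac{17780}{169} + 5\right)^{2} = \left(- \frac{16935}{169}\right)^{2} = \frac{286794225}{28561}$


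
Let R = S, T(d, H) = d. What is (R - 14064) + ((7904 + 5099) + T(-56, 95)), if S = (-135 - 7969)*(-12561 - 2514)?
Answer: 122166683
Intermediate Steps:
S = 122167800 (S = -8104*(-15075) = 122167800)
R = 122167800
(R - 14064) + ((7904 + 5099) + T(-56, 95)) = (122167800 - 14064) + ((7904 + 5099) - 56) = 122153736 + (13003 - 56) = 122153736 + 12947 = 122166683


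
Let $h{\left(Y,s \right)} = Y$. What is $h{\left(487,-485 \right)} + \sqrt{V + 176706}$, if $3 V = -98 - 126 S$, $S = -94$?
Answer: $487 + \frac{2 \sqrt{406398}}{3} \approx 912.0$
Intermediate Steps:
$V = \frac{11746}{3}$ ($V = \frac{-98 - -11844}{3} = \frac{-98 + 11844}{3} = \frac{1}{3} \cdot 11746 = \frac{11746}{3} \approx 3915.3$)
$h{\left(487,-485 \right)} + \sqrt{V + 176706} = 487 + \sqrt{\frac{11746}{3} + 176706} = 487 + \sqrt{\frac{541864}{3}} = 487 + \frac{2 \sqrt{406398}}{3}$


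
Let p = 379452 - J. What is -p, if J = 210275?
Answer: -169177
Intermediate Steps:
p = 169177 (p = 379452 - 1*210275 = 379452 - 210275 = 169177)
-p = -1*169177 = -169177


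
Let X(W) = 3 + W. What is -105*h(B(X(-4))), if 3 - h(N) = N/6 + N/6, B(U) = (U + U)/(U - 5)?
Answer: -910/3 ≈ -303.33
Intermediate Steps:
B(U) = 2*U/(-5 + U) (B(U) = (2*U)/(-5 + U) = 2*U/(-5 + U))
h(N) = 3 - N/3 (h(N) = 3 - (N/6 + N/6) = 3 - N/3)
-105*h(B(X(-4))) = -105*(3 - 2*(3 - 4)/(3*(-5 + (3 - 4)))) = -105*(3 - 2*(-1)/(3*(-5 - 1))) = -105*(3 - 2*(-1)/(3*(-6))) = -105*(3 - 2*(-1)*(-1)/(3*6)) = -105*(3 - ⅓*⅓) = -105*(3 - ⅑) = -105*26/9 = -910/3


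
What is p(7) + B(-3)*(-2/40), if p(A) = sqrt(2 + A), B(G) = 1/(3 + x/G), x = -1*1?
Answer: 597/200 ≈ 2.9850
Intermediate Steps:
x = -1
B(G) = 1/(3 - 1/G)
p(7) + B(-3)*(-2/40) = sqrt(2 + 7) + (-3/(-1 + 3*(-3)))*(-2/40) = sqrt(9) + (-3/(-1 - 9))*(-2*1/40) = 3 - 3/(-10)*(-1/20) = 3 - 3*(-1/10)*(-1/20) = 3 + (3/10)*(-1/20) = 3 - 3/200 = 597/200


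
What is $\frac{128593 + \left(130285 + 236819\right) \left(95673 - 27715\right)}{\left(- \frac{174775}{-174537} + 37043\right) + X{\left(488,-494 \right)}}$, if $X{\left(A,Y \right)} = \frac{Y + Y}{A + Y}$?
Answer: $\frac{4354311066204825}{6494289292} \approx 6.7048 \cdot 10^{5}$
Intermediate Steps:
$X{\left(A,Y \right)} = \frac{2 Y}{A + Y}$
$\frac{128593 + \left(130285 + 236819\right) \left(95673 - 27715\right)}{\left(- \frac{174775}{-174537} + 37043\right) + X{\left(488,-494 \right)}} = \frac{128593 + \left(130285 + 236819\right) \left(95673 - 27715\right)}{\left(- \frac{174775}{-174537} + 37043\right) + 2 \left(-494\right) \frac{1}{488 - 494}} = \frac{128593 + 367104 \cdot 67958}{\left(\left(-174775\right) \left(- \frac{1}{174537}\right) + 37043\right) + 2 \left(-494\right) \frac{1}{-6}} = \frac{128593 + 24947653632}{\left(\frac{174775}{174537} + 37043\right) + 2 \left(-494\right) \left(- \frac{1}{6}\right)} = \frac{24947782225}{\frac{6465548866}{174537} + \frac{494}{3}} = \frac{24947782225}{\frac{6494289292}{174537}} = 24947782225 \cdot \frac{174537}{6494289292} = \frac{4354311066204825}{6494289292}$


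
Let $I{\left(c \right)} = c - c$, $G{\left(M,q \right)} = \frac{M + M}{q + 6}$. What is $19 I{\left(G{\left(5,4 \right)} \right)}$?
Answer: $0$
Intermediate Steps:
$G{\left(M,q \right)} = \frac{2 M}{6 + q}$
$I{\left(c \right)} = 0$
$19 I{\left(G{\left(5,4 \right)} \right)} = 19 \cdot 0 = 0$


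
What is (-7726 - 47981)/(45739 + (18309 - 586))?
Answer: -18569/21154 ≈ -0.87780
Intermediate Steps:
(-7726 - 47981)/(45739 + (18309 - 586)) = -55707/(45739 + 17723) = -55707/63462 = -55707*1/63462 = -18569/21154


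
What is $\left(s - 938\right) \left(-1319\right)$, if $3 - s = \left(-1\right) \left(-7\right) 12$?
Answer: $1344061$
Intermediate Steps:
$s = -81$ ($s = 3 - \left(-1\right) \left(-7\right) 12 = 3 - 7 \cdot 12 = 3 - 84 = -81$)
$\left(s - 938\right) \left(-1319\right) = \left(-81 - 938\right) \left(-1319\right) = \left(-1019\right) \left(-1319\right) = 1344061$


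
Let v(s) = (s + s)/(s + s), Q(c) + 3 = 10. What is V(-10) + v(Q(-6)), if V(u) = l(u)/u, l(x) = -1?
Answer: 11/10 ≈ 1.1000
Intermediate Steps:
Q(c) = 7 (Q(c) = -3 + 10 = 7)
v(s) = 1 (v(s) = (2*s)/((2*s)) = (2*s)*(1/(2*s)) = 1)
V(u) = -1/u
V(-10) + v(Q(-6)) = -1/(-10) + 1 = -1*(-⅒) + 1 = ⅒ + 1 = 11/10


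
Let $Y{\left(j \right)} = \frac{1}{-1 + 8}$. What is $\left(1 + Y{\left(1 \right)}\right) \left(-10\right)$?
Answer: $- \frac{80}{7} \approx -11.429$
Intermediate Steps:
$Y{\left(j \right)} = \frac{1}{7}$
$\left(1 + Y{\left(1 \right)}\right) \left(-10\right) = \left(1 + \frac{1}{7}\right) \left(-10\right) = \frac{8}{7} \left(-10\right) = - \frac{80}{7}$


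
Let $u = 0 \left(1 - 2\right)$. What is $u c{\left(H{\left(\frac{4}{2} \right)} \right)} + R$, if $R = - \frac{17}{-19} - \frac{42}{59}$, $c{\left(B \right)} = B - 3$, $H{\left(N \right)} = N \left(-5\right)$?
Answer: $\frac{205}{1121} \approx 0.18287$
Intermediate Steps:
$H{\left(N \right)} = - 5 N$
$c{\left(B \right)} = -3 + B$ ($c{\left(B \right)} = B - 3 = -3 + B$)
$u = 0$ ($u = 0 \left(-1\right) = 0$)
$R = \frac{205}{1121}$ ($R = \left(-17\right) \left(- \frac{1}{19}\right) - \frac{42}{59} = \frac{17}{19} - \frac{42}{59} = \frac{205}{1121} \approx 0.18287$)
$u c{\left(H{\left(\frac{4}{2} \right)} \right)} + R = 0 \left(-3 - 5 \cdot \frac{4}{2}\right) + \frac{205}{1121} = 0 \left(-3 - 5 \cdot 4 \cdot \frac{1}{2}\right) + \frac{205}{1121} = 0 \left(-3 - 10\right) + \frac{205}{1121} = 0 \left(-13\right) + \frac{205}{1121} = 0 + \frac{205}{1121} = \frac{205}{1121}$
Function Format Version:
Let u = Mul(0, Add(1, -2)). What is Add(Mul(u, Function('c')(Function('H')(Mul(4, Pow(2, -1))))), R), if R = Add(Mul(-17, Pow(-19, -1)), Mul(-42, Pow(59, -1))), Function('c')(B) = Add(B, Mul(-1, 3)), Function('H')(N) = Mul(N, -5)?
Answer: Rational(205, 1121) ≈ 0.18287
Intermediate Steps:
Function('H')(N) = Mul(-5, N)
Function('c')(B) = Add(-3, B) (Function('c')(B) = Add(B, -3) = Add(-3, B))
u = 0 (u = Mul(0, -1) = 0)
R = Rational(205, 1121) (R = Add(Mul(-17, Rational(-1, 19)), Mul(-42, Rational(1, 59))) = Add(Rational(17, 19), Rational(-42, 59)) = Rational(205, 1121) ≈ 0.18287)
Add(Mul(u, Function('c')(Function('H')(Mul(4, Pow(2, -1))))), R) = Add(Mul(0, Add(-3, Mul(-5, Mul(4, Pow(2, -1))))), Rational(205, 1121)) = Add(Mul(0, Add(-3, Mul(-5, Mul(4, Rational(1, 2))))), Rational(205, 1121)) = Add(Mul(0, Add(-3, Mul(-5, 2))), Rational(205, 1121)) = Add(Mul(0, Add(-3, -10)), Rational(205, 1121)) = Add(Mul(0, -13), Rational(205, 1121)) = Add(0, Rational(205, 1121)) = Rational(205, 1121)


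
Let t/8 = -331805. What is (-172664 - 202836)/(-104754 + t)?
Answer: 187750/1379597 ≈ 0.13609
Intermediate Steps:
t = -2654440 (t = 8*(-331805) = -2654440)
(-172664 - 202836)/(-104754 + t) = (-172664 - 202836)/(-104754 - 2654440) = -375500/(-2759194) = -375500*(-1/2759194) = 187750/1379597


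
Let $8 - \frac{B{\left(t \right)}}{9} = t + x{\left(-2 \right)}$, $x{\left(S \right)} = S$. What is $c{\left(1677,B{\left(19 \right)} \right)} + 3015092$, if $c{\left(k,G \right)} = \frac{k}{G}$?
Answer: $\frac{81406925}{27} \approx 3.0151 \cdot 10^{6}$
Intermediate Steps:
$B{\left(t \right)} = 90 - 9 t$ ($B{\left(t \right)} = 72 - 9 \left(t - 2\right) = 72 - 9 \left(-2 + t\right) = 72 - \left(-18 + 9 t\right) = 90 - 9 t$)
$c{\left(1677,B{\left(19 \right)} \right)} + 3015092 = \frac{1677}{90 - 171} + 3015092 = \frac{1677}{-81} + 3015092 = 1677 \left(- \frac{1}{81}\right) + 3015092 = - \frac{559}{27} + 3015092 = \frac{81406925}{27}$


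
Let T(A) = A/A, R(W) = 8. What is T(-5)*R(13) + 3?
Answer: 11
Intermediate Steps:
T(A) = 1
T(-5)*R(13) + 3 = 1*8 + 3 = 8 + 3 = 11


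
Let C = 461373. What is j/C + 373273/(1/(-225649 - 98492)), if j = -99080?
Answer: -55822941910514969/461373 ≈ -1.2099e+11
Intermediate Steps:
j/C + 373273/(1/(-225649 - 98492)) = -99080/461373 + 373273/(1/(-225649 - 98492)) = -99080*1/461373 + 373273/(1/(-324141)) = -99080/461373 + 373273/(-1/324141) = -99080/461373 + 373273*(-324141) = -99080/461373 - 120993083493 = -55822941910514969/461373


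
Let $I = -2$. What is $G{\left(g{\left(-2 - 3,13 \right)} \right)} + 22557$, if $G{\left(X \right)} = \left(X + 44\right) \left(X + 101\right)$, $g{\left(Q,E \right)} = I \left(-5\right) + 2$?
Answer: $28885$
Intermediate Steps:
$g{\left(Q,E \right)} = 12$ ($g{\left(Q,E \right)} = \left(-2\right) \left(-5\right) + 2 = 10 + 2 = 12$)
$G{\left(X \right)} = \left(44 + X\right) \left(101 + X\right)$
$G{\left(g{\left(-2 - 3,13 \right)} \right)} + 22557 = \left(4444 + 12^{2} + 145 \cdot 12\right) + 22557 = \left(4444 + 144 + 1740\right) + 22557 = 6328 + 22557 = 28885$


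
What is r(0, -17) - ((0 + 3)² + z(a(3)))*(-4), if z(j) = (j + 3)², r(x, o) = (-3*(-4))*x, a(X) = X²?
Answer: 612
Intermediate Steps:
r(x, o) = 12*x (r(x, o) = (-3*(-4))*x = 12*x)
z(j) = (3 + j)²
r(0, -17) - ((0 + 3)² + z(a(3)))*(-4) = 12*0 - ((0 + 3)² + (3 + 3²)²)*(-4) = 0 - (3² + (3 + 9)²)*(-4) = 0 - (9 + 12²)*(-4) = 0 - (9 + 144)*(-4) = 0 - 153*(-4) = 0 - 1*(-612) = 0 + 612 = 612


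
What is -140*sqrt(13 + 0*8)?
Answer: -140*sqrt(13) ≈ -504.78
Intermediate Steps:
-140*sqrt(13 + 0*8) = -140*sqrt(13 + 0) = -140*sqrt(13)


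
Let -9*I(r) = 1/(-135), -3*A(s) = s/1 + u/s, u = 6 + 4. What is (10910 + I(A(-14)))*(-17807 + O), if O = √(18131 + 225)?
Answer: -236043377357/1215 + 26511302*√4589/1215 ≈ -1.9280e+8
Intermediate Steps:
u = 10
O = 2*√4589 (O = √18356 = 2*√4589 ≈ 135.48)
A(s) = -10/(3*s) - s/3 (A(s) = -(s/1 + 10/s)/3 = -(s*1 + 10/s)/3 = -(s + 10/s)/3 = -10/(3*s) - s/3)
I(r) = 1/1215 (I(r) = -⅑/(-135) = -⅑*(-1/135) = 1/1215)
(10910 + I(A(-14)))*(-17807 + O) = (10910 + 1/1215)*(-17807 + 2*√4589) = 13255651*(-17807 + 2*√4589)/1215 = -236043377357/1215 + 26511302*√4589/1215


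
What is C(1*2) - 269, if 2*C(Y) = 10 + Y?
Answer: -263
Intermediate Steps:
C(Y) = 5 + Y/2 (C(Y) = (10 + Y)/2 = 5 + Y/2)
C(1*2) - 269 = (5 + (1*2)/2) - 269 = (5 + (½)*2) - 269 = (5 + 1) - 269 = 6 - 269 = -263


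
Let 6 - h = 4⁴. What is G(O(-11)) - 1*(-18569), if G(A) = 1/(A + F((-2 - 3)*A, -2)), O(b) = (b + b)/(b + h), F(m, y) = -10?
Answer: 48056311/2588 ≈ 18569.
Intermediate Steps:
h = -250 (h = 6 - 1*4⁴ = 6 - 1*256 = 6 - 256 = -250)
O(b) = 2*b/(-250 + b) (O(b) = (b + b)/(b - 250) = (2*b)/(-250 + b) = 2*b/(-250 + b))
G(A) = 1/(-10 + A) (G(A) = 1/(A - 10) = 1/(-10 + A))
G(O(-11)) - 1*(-18569) = 1/(-10 + 2*(-11)/(-250 - 11)) - 1*(-18569) = 1/(-10 + 2*(-11)/(-261)) + 18569 = 1/(-10 + 2*(-11)*(-1/261)) + 18569 = 1/(-10 + 22/261) + 18569 = 1/(-2588/261) + 18569 = -261/2588 + 18569 = 48056311/2588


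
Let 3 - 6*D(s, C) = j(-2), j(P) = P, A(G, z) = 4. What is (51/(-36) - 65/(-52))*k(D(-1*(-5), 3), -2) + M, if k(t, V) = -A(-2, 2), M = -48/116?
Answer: 22/87 ≈ 0.25287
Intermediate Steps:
M = -12/29 (M = -48*1/116 = -12/29 ≈ -0.41379)
D(s, C) = ⅚ (D(s, C) = ½ - ⅙*(-2) = ½ + ⅓ = ⅚)
k(t, V) = -4 (k(t, V) = -1*4 = -4)
(51/(-36) - 65/(-52))*k(D(-1*(-5), 3), -2) + M = (51/(-36) - 65/(-52))*(-4) - 12/29 = (51*(-1/36) - 65*(-1/52))*(-4) - 12/29 = (-17/12 + 5/4)*(-4) - 12/29 = -⅙*(-4) - 12/29 = ⅔ - 12/29 = 22/87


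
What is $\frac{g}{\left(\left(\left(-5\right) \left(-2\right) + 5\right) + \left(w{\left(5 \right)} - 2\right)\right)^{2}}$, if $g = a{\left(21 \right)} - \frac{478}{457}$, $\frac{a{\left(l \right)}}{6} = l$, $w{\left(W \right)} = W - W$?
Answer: $\frac{57104}{77233} \approx 0.73937$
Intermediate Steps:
$w{\left(W \right)} = 0$
$a{\left(l \right)} = 6 l$
$g = \frac{57104}{457}$ ($g = 6 \cdot 21 - \frac{478}{457} = 126 - \frac{478}{457} = \frac{57104}{457} \approx 124.95$)
$\frac{g}{\left(\left(\left(-5\right) \left(-2\right) + 5\right) + \left(w{\left(5 \right)} - 2\right)\right)^{2}} = \frac{57104}{457 \left(\left(\left(-5\right) \left(-2\right) + 5\right) + \left(0 - 2\right)\right)^{2}} = \frac{57104}{457 \left(\left(10 + 5\right) + \left(0 - 2\right)\right)^{2}} = \frac{57104}{457 \left(15 - 2\right)^{2}} = \frac{57104}{457 \cdot 13^{2}} = \frac{57104}{457 \cdot 169} = \frac{57104}{457} \cdot \frac{1}{169} = \frac{57104}{77233}$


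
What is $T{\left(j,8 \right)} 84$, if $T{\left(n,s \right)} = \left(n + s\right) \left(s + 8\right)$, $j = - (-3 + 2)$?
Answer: $12096$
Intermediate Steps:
$j = 1$ ($j = \left(-1\right) \left(-1\right) = 1$)
$T{\left(n,s \right)} = \left(8 + s\right) \left(n + s\right)$ ($T{\left(n,s \right)} = \left(n + s\right) \left(8 + s\right) = \left(8 + s\right) \left(n + s\right)$)
$T{\left(j,8 \right)} 84 = \left(8^{2} + 8 \cdot 1 + 8 \cdot 8 + 1 \cdot 8\right) 84 = \left(64 + 8 + 64 + 8\right) 84 = 144 \cdot 84 = 12096$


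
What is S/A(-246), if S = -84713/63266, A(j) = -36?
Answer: 84713/2277576 ≈ 0.037194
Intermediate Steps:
S = -84713/63266 (S = -84713*1/63266 = -84713/63266 ≈ -1.3390)
S/A(-246) = -84713/63266/(-36) = -84713/63266*(-1/36) = 84713/2277576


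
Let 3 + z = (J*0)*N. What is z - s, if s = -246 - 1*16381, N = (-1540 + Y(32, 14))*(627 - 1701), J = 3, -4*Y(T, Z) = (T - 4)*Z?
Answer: 16624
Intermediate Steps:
Y(T, Z) = -Z*(-4 + T)/4 (Y(T, Z) = -(T - 4)*Z/4 = -(-4 + T)*Z/4 = -Z*(-4 + T)/4)
N = 1759212 (N = (-1540 + (¼)*14*(4 - 1*32))*(627 - 1701) = (-1540 + (¼)*14*(4 - 32))*(-1074) = (-1540 + (¼)*14*(-28))*(-1074) = (-1540 - 98)*(-1074) = -1638*(-1074) = 1759212)
s = -16627 (s = -246 - 16381 = -16627)
z = -3 (z = -3 + (3*0)*1759212 = -3 + 0*1759212 = -3 + 0 = -3)
z - s = -3 - 1*(-16627) = -3 + 16627 = 16624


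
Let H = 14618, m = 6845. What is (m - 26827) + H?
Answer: -5364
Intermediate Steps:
(m - 26827) + H = (6845 - 26827) + 14618 = -19982 + 14618 = -5364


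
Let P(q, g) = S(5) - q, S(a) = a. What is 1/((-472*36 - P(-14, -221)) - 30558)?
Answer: -1/47569 ≈ -2.1022e-5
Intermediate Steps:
P(q, g) = 5 - q
1/((-472*36 - P(-14, -221)) - 30558) = 1/((-472*36 - (5 - 1*(-14))) - 30558) = 1/((-16992 - (5 + 14)) - 30558) = 1/((-16992 - 1*19) - 30558) = 1/((-16992 - 19) - 30558) = 1/(-17011 - 30558) = 1/(-47569) = -1/47569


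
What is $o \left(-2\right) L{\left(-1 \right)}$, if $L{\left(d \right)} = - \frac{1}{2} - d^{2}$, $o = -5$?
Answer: $-15$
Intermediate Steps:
$L{\left(d \right)} = - \frac{1}{2} - d^{2}$ ($L{\left(d \right)} = \left(-1\right) \frac{1}{2} - d^{2} = - \frac{1}{2} - d^{2}$)
$o \left(-2\right) L{\left(-1 \right)} = \left(-5\right) \left(-2\right) \left(- \frac{1}{2} - \left(-1\right)^{2}\right) = 10 \left(- \frac{1}{2} - 1\right) = 10 \left(- \frac{3}{2}\right) = -15$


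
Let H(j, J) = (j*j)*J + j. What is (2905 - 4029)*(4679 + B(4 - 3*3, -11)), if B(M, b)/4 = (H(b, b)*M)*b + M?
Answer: 326613044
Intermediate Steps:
H(j, J) = j + J*j² (H(j, J) = j²*J + j = J*j² + j = j + J*j²)
B(M, b) = 4*M + 4*M*b²*(1 + b²) (B(M, b) = 4*(((b*(1 + b*b))*M)*b + M) = 4*(((b*(1 + b²))*M)*b + M) = 4*((M*b*(1 + b²))*b + M) = 4*(M*b²*(1 + b²) + M) = 4*(M + M*b²*(1 + b²)) = 4*M + 4*M*b²*(1 + b²))
(2905 - 4029)*(4679 + B(4 - 3*3, -11)) = (2905 - 4029)*(4679 + 4*(4 - 3*3)*(1 + (-11)² + (-11)⁴)) = -1124*(4679 + 4*(4 - 9)*(1 + 121 + 14641)) = -1124*(4679 + 4*(-5)*14763) = -1124*(4679 - 295260) = -1124*(-290581) = 326613044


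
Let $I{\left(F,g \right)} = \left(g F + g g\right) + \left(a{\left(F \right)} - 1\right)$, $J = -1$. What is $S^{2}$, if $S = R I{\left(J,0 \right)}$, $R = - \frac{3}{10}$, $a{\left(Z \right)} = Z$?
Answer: $\frac{9}{25} \approx 0.36$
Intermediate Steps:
$I{\left(F,g \right)} = -1 + F + g^{2} + F g$ ($I{\left(F,g \right)} = \left(g F + g g\right) + \left(F - 1\right) = \left(F g + g^{2}\right) + \left(F - 1\right) = \left(g^{2} + F g\right) + \left(-1 + F\right) = -1 + F + g^{2} + F g$)
$R = - \frac{3}{10}$ ($R = \left(-3\right) \frac{1}{10} = - \frac{3}{10} \approx -0.3$)
$S = \frac{3}{5}$ ($S = - \frac{3 \left(-1 - 1 + 0^{2} - 0\right)}{10} = - \frac{3 \left(-1 - 1 + 0 + 0\right)}{10} = \left(- \frac{3}{10}\right) \left(-2\right) = \frac{3}{5} \approx 0.6$)
$S^{2} = \left(\frac{3}{5}\right)^{2} = \frac{9}{25}$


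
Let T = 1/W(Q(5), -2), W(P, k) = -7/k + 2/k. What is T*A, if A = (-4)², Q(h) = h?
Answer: 32/5 ≈ 6.4000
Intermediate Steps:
A = 16
W(P, k) = -5/k
T = ⅖ (T = 1/(-5/(-2)) = 1/(-5*(-½)) = 1/(5/2) = ⅖ ≈ 0.40000)
T*A = (⅖)*16 = 32/5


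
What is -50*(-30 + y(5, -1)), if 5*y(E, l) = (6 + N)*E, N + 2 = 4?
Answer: 1100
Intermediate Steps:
N = 2 (N = -2 + 4 = 2)
y(E, l) = 8*E/5 (y(E, l) = ((6 + 2)*E)/5 = (8*E)/5 = 8*E/5)
-50*(-30 + y(5, -1)) = -50*(-30 + (8/5)*5) = -50*(-30 + 8) = -50*(-22) = 1100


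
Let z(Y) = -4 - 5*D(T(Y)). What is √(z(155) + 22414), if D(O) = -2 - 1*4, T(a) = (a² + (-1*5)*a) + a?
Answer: 2*√5610 ≈ 149.80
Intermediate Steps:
T(a) = a² - 4*a (T(a) = (a² - 5*a) + a = a² - 4*a)
D(O) = -6 (D(O) = -2 - 4 = -6)
z(Y) = 26 (z(Y) = -4 - 5*(-6) = -4 + 30 = 26)
√(z(155) + 22414) = √(26 + 22414) = √22440 = 2*√5610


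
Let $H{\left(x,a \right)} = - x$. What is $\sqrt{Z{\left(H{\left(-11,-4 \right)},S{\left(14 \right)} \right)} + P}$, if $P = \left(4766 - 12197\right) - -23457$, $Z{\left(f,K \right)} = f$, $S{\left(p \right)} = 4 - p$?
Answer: $\sqrt{16037} \approx 126.64$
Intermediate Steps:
$P = 16026$ ($P = \left(4766 - 12197\right) + 23457 = -7431 + 23457 = 16026$)
$\sqrt{Z{\left(H{\left(-11,-4 \right)},S{\left(14 \right)} \right)} + P} = \sqrt{\left(-1\right) \left(-11\right) + 16026} = \sqrt{11 + 16026} = \sqrt{16037}$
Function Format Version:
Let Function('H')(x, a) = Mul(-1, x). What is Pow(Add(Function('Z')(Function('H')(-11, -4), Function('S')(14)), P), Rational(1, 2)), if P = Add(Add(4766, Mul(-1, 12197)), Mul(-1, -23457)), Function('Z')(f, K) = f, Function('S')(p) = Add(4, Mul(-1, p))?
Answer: Pow(16037, Rational(1, 2)) ≈ 126.64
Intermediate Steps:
P = 16026 (P = Add(Add(4766, -12197), 23457) = Add(-7431, 23457) = 16026)
Pow(Add(Function('Z')(Function('H')(-11, -4), Function('S')(14)), P), Rational(1, 2)) = Pow(Add(Mul(-1, -11), 16026), Rational(1, 2)) = Pow(Add(11, 16026), Rational(1, 2)) = Pow(16037, Rational(1, 2))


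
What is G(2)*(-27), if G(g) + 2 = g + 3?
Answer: -81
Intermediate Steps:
G(g) = 1 + g (G(g) = -2 + (g + 3) = -2 + (3 + g) = 1 + g)
G(2)*(-27) = (1 + 2)*(-27) = 3*(-27) = -81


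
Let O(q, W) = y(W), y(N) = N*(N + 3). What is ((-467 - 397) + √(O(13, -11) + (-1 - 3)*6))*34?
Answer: -29104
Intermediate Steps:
y(N) = N*(3 + N)
O(q, W) = W*(3 + W)
((-467 - 397) + √(O(13, -11) + (-1 - 3)*6))*34 = ((-467 - 397) + √(-11*(3 - 11) + (-1 - 3)*6))*34 = (-864 + √(-11*(-8) - 4*6))*34 = (-864 + √(88 - 24))*34 = (-864 + √64)*34 = (-864 + 8)*34 = -856*34 = -29104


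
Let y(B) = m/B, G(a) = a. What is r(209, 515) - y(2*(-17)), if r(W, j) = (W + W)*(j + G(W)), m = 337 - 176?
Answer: 10289649/34 ≈ 3.0264e+5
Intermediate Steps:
m = 161
y(B) = 161/B
r(W, j) = 2*W*(W + j) (r(W, j) = (W + W)*(j + W) = (2*W)*(W + j) = 2*W*(W + j))
r(209, 515) - y(2*(-17)) = 2*209*(209 + 515) - 161/(2*(-17)) = 2*209*724 - 161/(-34) = 302632 - 161*(-1)/34 = 302632 - 1*(-161/34) = 302632 + 161/34 = 10289649/34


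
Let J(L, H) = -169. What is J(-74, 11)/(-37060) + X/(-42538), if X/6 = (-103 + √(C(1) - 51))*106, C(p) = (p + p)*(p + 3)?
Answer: 1217457701/788229140 - 318*I*√43/21269 ≈ 1.5445 - 0.098042*I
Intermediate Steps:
C(p) = 2*p*(3 + p) (C(p) = (2*p)*(3 + p) = 2*p*(3 + p))
X = -65508 + 636*I*√43 (X = 6*((-103 + √(2*1*(3 + 1) - 51))*106) = 6*((-103 + √(2*1*4 - 51))*106) = 6*((-103 + √(8 - 51))*106) = 6*((-103 + √(-43))*106) = 6*((-103 + I*√43)*106) = 6*(-10918 + 106*I*√43) = -65508 + 636*I*√43 ≈ -65508.0 + 4170.5*I)
J(-74, 11)/(-37060) + X/(-42538) = -169/(-37060) + (-65508 + 636*I*√43)/(-42538) = -169*(-1/37060) + (-65508 + 636*I*√43)*(-1/42538) = 169/37060 + (32754/21269 - 318*I*√43/21269) = 1217457701/788229140 - 318*I*√43/21269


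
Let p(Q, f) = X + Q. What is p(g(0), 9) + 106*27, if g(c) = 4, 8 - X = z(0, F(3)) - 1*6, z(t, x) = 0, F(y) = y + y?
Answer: 2880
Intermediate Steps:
F(y) = 2*y
X = 14 (X = 8 - (0 - 1*6) = 8 - (0 - 6) = 8 - 1*(-6) = 8 + 6 = 14)
p(Q, f) = 14 + Q
p(g(0), 9) + 106*27 = (14 + 4) + 106*27 = 18 + 2862 = 2880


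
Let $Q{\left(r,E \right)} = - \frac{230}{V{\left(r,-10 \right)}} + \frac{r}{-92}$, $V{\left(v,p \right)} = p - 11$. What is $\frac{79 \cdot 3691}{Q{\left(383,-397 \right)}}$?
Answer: $\frac{563349948}{13117} \approx 42948.0$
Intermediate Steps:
$V{\left(v,p \right)} = -11 + p$
$Q{\left(r,E \right)} = \frac{230}{21} - \frac{r}{92}$ ($Q{\left(r,E \right)} = - \frac{230}{-11 - 10} + \frac{r}{-92} = - \frac{230}{-21} + r \left(- \frac{1}{92}\right) = \left(-230\right) \left(- \frac{1}{21}\right) - \frac{r}{92} = \frac{230}{21} - \frac{r}{92}$)
$\frac{79 \cdot 3691}{Q{\left(383,-397 \right)}} = \frac{79 \cdot 3691}{\frac{230}{21} - \frac{383}{92}} = \frac{291589}{\frac{230}{21} - \frac{383}{92}} = \frac{291589}{\frac{13117}{1932}} = 291589 \cdot \frac{1932}{13117} = \frac{563349948}{13117}$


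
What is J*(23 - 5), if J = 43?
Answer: 774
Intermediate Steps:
J*(23 - 5) = 43*(23 - 5) = 43*18 = 774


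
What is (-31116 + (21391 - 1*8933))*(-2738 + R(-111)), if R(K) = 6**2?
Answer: 50413916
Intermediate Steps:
R(K) = 36
(-31116 + (21391 - 1*8933))*(-2738 + R(-111)) = (-31116 + (21391 - 1*8933))*(-2738 + 36) = (-31116 + (21391 - 8933))*(-2702) = (-31116 + 12458)*(-2702) = -18658*(-2702) = 50413916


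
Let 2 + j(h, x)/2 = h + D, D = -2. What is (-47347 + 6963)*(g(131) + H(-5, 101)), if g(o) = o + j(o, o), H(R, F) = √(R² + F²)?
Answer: -15547840 - 40384*√10226 ≈ -1.9632e+7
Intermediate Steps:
H(R, F) = √(F² + R²)
j(h, x) = -8 + 2*h (j(h, x) = -4 + 2*(h - 2) = -4 + 2*(-2 + h) = -4 + (-4 + 2*h) = -8 + 2*h)
g(o) = -8 + 3*o (g(o) = o + (-8 + 2*o) = -8 + 3*o)
(-47347 + 6963)*(g(131) + H(-5, 101)) = (-47347 + 6963)*((-8 + 3*131) + √(101² + (-5)²)) = -40384*((-8 + 393) + √(10201 + 25)) = -40384*(385 + √10226) = -15547840 - 40384*√10226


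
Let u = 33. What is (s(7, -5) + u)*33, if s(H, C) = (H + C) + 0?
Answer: 1155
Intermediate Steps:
s(H, C) = C + H (s(H, C) = (C + H) + 0 = C + H)
(s(7, -5) + u)*33 = ((-5 + 7) + 33)*33 = (2 + 33)*33 = 35*33 = 1155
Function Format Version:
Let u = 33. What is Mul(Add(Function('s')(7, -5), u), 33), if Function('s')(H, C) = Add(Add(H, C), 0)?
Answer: 1155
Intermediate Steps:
Function('s')(H, C) = Add(C, H) (Function('s')(H, C) = Add(Add(C, H), 0) = Add(C, H))
Mul(Add(Function('s')(7, -5), u), 33) = Mul(Add(Add(-5, 7), 33), 33) = Mul(Add(2, 33), 33) = Mul(35, 33) = 1155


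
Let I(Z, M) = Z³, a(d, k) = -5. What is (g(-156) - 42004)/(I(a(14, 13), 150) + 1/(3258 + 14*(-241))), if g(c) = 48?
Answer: 286288/853 ≈ 335.63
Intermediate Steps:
(g(-156) - 42004)/(I(a(14, 13), 150) + 1/(3258 + 14*(-241))) = (48 - 42004)/((-5)³ + 1/(3258 + 14*(-241))) = -41956/(-125 + 1/(3258 - 3374)) = -41956/(-125 + 1/(-116)) = -41956/(-125 - 1/116) = -41956/(-14501/116) = -41956*(-116/14501) = 286288/853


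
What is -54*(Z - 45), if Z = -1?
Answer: 2484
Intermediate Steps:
-54*(Z - 45) = -54*(-1 - 45) = -54*(-46) = 2484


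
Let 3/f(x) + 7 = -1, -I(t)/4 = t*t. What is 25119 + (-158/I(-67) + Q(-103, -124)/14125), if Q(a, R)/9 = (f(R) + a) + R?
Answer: 12741719557081/507257000 ≈ 25119.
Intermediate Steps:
I(t) = -4*t**2 (I(t) = -4*t*t = -4*t**2)
f(x) = -3/8 (f(x) = 3/(-7 - 1) = 3/(-8) = 3*(-1/8) = -3/8)
Q(a, R) = -27/8 + 9*R + 9*a (Q(a, R) = 9*((-3/8 + a) + R) = 9*(-3/8 + R + a) = -27/8 + 9*R + 9*a)
25119 + (-158/I(-67) + Q(-103, -124)/14125) = 25119 + (-158/((-4*(-67)**2)) + (-27/8 + 9*(-124) + 9*(-103))/14125) = 25119 + (-158/((-4*4489)) + (-27/8 - 1116 - 927)*(1/14125)) = 25119 + (-158/(-17956) - 16371/8*1/14125) = 25119 + (-158*(-1/17956) - 16371/113000) = 25119 + (79/8978 - 16371/113000) = 25119 - 69025919/507257000 = 12741719557081/507257000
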